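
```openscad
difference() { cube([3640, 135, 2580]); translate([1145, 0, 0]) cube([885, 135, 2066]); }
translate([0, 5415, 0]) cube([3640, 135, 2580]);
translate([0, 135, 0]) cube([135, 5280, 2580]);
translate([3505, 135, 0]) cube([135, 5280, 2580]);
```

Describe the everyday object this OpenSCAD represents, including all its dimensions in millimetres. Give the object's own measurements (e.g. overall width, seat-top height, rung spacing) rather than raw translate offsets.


A single room: four walls, each 2580 mm tall and 135 mm thick, enclosing an outside footprint 3640×5550 mm (x × y), no floor or roof. The front and back walls (−y and +y sides) run the full x-width; the side walls fit between their inner faces. A door opening 885 mm wide and 2066 mm tall is cut through the front wall from the floor up, its −x edge 1145 mm from the wall's −x end.


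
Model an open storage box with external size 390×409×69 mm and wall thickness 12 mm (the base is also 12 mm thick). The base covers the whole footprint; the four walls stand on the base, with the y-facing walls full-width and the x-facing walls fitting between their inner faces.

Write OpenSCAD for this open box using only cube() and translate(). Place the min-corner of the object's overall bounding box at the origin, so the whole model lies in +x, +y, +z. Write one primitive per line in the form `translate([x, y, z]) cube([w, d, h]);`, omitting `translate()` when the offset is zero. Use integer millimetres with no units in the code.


cube([390, 409, 12]);
translate([0, 0, 12]) cube([390, 12, 57]);
translate([0, 397, 12]) cube([390, 12, 57]);
translate([0, 12, 12]) cube([12, 385, 57]);
translate([378, 12, 12]) cube([12, 385, 57]);


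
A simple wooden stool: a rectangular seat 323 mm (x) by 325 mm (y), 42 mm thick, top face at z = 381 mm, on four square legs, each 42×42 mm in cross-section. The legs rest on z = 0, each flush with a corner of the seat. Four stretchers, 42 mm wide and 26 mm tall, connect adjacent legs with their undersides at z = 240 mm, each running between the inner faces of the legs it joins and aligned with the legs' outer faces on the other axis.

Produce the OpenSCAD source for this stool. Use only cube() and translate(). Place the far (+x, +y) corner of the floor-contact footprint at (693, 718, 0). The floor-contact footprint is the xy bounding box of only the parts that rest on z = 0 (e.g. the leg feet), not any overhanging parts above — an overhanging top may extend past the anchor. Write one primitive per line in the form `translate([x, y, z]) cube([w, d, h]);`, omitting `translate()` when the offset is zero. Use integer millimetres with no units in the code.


translate([370, 393, 339]) cube([323, 325, 42]);
translate([370, 393, 0]) cube([42, 42, 339]);
translate([651, 393, 0]) cube([42, 42, 339]);
translate([370, 676, 0]) cube([42, 42, 339]);
translate([651, 676, 0]) cube([42, 42, 339]);
translate([412, 393, 240]) cube([239, 42, 26]);
translate([412, 676, 240]) cube([239, 42, 26]);
translate([370, 435, 240]) cube([42, 241, 26]);
translate([651, 435, 240]) cube([42, 241, 26]);


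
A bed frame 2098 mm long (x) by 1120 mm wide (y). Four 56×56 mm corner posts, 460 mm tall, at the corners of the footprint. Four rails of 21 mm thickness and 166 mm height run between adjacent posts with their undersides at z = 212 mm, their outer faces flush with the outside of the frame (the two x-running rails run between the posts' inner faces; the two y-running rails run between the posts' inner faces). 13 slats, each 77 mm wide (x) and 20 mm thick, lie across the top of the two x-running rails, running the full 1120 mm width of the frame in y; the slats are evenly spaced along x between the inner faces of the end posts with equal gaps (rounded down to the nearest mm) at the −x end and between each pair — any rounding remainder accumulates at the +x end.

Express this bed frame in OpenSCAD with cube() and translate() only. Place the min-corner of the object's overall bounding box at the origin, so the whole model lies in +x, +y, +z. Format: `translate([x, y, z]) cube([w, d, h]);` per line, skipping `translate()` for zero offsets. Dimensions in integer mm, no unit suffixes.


cube([56, 56, 460]);
translate([0, 1064, 0]) cube([56, 56, 460]);
translate([2042, 0, 0]) cube([56, 56, 460]);
translate([2042, 1064, 0]) cube([56, 56, 460]);
translate([56, 0, 212]) cube([1986, 21, 166]);
translate([56, 1099, 212]) cube([1986, 21, 166]);
translate([0, 56, 212]) cube([21, 1008, 166]);
translate([2077, 56, 212]) cube([21, 1008, 166]);
translate([126, 0, 378]) cube([77, 1120, 20]);
translate([273, 0, 378]) cube([77, 1120, 20]);
translate([420, 0, 378]) cube([77, 1120, 20]);
translate([567, 0, 378]) cube([77, 1120, 20]);
translate([714, 0, 378]) cube([77, 1120, 20]);
translate([861, 0, 378]) cube([77, 1120, 20]);
translate([1008, 0, 378]) cube([77, 1120, 20]);
translate([1155, 0, 378]) cube([77, 1120, 20]);
translate([1302, 0, 378]) cube([77, 1120, 20]);
translate([1449, 0, 378]) cube([77, 1120, 20]);
translate([1596, 0, 378]) cube([77, 1120, 20]);
translate([1743, 0, 378]) cube([77, 1120, 20]);
translate([1890, 0, 378]) cube([77, 1120, 20]);


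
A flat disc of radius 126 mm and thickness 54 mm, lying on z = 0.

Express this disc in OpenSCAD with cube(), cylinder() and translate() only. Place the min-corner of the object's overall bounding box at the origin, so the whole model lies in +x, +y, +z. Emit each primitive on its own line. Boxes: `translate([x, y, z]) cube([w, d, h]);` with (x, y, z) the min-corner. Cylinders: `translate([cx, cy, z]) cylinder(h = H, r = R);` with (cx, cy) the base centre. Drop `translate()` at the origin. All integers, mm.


translate([126, 126, 0]) cylinder(h = 54, r = 126);


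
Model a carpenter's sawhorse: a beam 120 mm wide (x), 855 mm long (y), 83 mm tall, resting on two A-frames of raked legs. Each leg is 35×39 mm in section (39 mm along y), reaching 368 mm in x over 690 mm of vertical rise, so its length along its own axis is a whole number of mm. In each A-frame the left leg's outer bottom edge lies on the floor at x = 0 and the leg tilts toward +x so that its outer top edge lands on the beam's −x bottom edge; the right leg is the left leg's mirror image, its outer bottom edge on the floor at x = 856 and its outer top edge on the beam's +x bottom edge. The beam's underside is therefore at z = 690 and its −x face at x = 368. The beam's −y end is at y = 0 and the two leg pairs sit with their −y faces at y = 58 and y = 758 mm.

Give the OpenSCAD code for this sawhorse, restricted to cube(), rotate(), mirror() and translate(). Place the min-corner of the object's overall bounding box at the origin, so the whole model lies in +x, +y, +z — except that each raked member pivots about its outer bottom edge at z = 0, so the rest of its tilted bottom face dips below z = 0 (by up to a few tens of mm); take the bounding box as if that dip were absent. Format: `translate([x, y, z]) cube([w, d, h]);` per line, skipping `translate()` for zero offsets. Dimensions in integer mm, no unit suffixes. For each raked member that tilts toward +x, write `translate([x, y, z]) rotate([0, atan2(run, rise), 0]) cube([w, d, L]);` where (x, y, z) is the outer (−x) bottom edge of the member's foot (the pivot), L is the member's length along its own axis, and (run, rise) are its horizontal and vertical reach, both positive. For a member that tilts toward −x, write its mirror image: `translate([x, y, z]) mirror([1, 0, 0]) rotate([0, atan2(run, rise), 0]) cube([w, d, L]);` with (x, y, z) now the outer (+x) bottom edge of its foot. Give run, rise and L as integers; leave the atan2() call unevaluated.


translate([368, 0, 690]) cube([120, 855, 83]);
translate([0, 58, 0]) rotate([0, atan2(368, 690), 0]) cube([35, 39, 782]);
translate([856, 58, 0]) mirror([1, 0, 0]) rotate([0, atan2(368, 690), 0]) cube([35, 39, 782]);
translate([0, 758, 0]) rotate([0, atan2(368, 690), 0]) cube([35, 39, 782]);
translate([856, 758, 0]) mirror([1, 0, 0]) rotate([0, atan2(368, 690), 0]) cube([35, 39, 782]);


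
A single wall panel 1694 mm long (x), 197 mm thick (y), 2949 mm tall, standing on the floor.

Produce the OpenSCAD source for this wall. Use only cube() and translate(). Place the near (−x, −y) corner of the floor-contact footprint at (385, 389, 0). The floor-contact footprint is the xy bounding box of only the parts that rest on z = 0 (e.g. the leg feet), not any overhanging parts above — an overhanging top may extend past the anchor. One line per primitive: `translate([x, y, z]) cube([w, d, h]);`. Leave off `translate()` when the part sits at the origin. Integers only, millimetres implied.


translate([385, 389, 0]) cube([1694, 197, 2949]);


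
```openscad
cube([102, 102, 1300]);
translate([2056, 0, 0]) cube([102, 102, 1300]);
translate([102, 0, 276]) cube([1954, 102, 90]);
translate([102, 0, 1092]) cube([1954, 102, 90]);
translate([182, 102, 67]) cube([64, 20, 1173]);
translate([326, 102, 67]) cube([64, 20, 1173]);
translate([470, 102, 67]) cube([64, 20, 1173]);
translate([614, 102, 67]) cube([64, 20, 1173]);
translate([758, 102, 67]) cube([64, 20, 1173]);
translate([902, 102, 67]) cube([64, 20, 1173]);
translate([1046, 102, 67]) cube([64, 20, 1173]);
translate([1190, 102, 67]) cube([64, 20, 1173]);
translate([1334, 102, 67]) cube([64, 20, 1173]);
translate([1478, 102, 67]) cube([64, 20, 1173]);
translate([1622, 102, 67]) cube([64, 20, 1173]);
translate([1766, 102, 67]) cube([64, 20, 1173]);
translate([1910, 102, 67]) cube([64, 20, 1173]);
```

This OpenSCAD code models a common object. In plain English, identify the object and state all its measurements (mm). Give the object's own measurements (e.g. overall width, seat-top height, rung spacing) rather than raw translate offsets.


A fence section. Two 102×102 mm posts, 1300 mm tall, stand on the floor with a clear span of 1954 mm between their inner faces. Two horizontal rails of 102×90 mm section span the gap between the posts with their undersides at z = 276 mm and z = 1092 mm, flush with the posts' −y face. 13 pickets, each 64 mm wide, 20 mm thick and 1173 mm tall, are fixed to the +y face of the rails with their bottoms at z = 67 mm, spaced across the span with a 80 mm gap after the −x post and between neighbouring pickets, with 82 mm left before the +x post.


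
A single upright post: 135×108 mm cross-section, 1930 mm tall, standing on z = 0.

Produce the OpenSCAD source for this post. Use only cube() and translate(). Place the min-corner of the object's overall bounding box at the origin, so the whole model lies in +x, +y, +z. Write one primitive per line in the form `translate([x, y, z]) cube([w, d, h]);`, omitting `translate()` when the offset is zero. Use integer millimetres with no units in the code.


cube([135, 108, 1930]);


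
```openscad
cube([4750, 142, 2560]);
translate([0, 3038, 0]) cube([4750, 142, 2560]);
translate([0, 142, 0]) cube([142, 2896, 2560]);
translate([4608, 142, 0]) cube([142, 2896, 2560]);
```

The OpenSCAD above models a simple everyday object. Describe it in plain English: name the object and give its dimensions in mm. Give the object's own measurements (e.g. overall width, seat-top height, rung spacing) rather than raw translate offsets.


The wall frame of a small rectangular building: four walls, each 2560 mm tall and 142 mm thick, enclosing a footprint 4750 mm (x) by 3180 mm (y) outside-to-outside, with no floor or roof. The front and back walls (the −y and +y sides) span the full width; the two side walls fit between them.


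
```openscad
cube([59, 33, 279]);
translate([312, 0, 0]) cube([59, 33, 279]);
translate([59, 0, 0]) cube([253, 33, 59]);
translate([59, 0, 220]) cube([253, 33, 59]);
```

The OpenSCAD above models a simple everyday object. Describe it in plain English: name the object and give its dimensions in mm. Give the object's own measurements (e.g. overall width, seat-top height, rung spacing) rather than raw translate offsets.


A rectangular picture frame lying in the x–z plane (depth along y). The opening is 253 mm wide (x) by 161 mm tall (z), surrounded by a border 59 mm wide on all four sides. The frame is 33 mm deep and is made of two full-height vertical stiles with two horizontal rails fitted between them.


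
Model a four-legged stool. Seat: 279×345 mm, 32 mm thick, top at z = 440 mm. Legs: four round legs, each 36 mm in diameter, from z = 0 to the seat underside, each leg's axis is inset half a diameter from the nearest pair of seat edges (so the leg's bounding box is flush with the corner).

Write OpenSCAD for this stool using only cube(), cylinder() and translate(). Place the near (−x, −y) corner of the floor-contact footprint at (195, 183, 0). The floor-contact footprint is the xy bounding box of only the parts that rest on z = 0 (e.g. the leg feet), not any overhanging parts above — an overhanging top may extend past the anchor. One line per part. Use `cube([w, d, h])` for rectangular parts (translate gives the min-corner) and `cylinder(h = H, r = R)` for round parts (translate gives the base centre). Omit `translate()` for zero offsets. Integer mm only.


translate([195, 183, 408]) cube([279, 345, 32]);
translate([213, 201, 0]) cylinder(h = 408, r = 18);
translate([456, 201, 0]) cylinder(h = 408, r = 18);
translate([213, 510, 0]) cylinder(h = 408, r = 18);
translate([456, 510, 0]) cylinder(h = 408, r = 18);


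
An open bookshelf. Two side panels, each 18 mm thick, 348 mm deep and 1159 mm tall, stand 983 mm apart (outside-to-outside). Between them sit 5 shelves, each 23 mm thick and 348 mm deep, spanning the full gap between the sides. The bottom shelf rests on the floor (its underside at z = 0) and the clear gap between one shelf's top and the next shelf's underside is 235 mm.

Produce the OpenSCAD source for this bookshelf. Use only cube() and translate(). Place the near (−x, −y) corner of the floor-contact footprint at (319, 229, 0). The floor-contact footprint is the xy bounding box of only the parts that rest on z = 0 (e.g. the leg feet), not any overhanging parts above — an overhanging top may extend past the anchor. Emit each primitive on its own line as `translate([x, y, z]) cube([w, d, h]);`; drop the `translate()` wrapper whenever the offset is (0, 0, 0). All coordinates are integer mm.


translate([319, 229, 0]) cube([18, 348, 1159]);
translate([1284, 229, 0]) cube([18, 348, 1159]);
translate([337, 229, 0]) cube([947, 348, 23]);
translate([337, 229, 258]) cube([947, 348, 23]);
translate([337, 229, 516]) cube([947, 348, 23]);
translate([337, 229, 774]) cube([947, 348, 23]);
translate([337, 229, 1032]) cube([947, 348, 23]);


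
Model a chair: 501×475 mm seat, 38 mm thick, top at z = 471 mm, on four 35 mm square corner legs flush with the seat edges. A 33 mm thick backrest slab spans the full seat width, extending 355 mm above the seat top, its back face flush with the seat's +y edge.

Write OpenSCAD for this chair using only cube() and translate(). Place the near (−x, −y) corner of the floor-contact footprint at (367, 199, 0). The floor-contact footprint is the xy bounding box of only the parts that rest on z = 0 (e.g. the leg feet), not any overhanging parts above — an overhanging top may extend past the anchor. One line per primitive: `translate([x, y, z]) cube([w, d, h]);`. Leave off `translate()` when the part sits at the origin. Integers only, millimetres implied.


translate([367, 199, 433]) cube([501, 475, 38]);
translate([367, 199, 0]) cube([35, 35, 433]);
translate([833, 199, 0]) cube([35, 35, 433]);
translate([367, 639, 0]) cube([35, 35, 433]);
translate([833, 639, 0]) cube([35, 35, 433]);
translate([367, 641, 471]) cube([501, 33, 355]);


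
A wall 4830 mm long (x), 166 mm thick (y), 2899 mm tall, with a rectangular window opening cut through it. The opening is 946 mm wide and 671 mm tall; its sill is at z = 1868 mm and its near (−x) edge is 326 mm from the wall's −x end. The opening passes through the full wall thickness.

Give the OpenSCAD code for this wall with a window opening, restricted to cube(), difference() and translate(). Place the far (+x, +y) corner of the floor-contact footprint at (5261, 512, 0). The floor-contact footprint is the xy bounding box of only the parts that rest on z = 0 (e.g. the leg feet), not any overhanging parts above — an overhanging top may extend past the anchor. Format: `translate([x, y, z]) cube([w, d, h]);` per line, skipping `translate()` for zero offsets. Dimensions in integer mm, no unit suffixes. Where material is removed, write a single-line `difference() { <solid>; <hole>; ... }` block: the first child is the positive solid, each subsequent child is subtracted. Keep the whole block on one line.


difference() { translate([431, 346, 0]) cube([4830, 166, 2899]); translate([757, 346, 1868]) cube([946, 166, 671]); }


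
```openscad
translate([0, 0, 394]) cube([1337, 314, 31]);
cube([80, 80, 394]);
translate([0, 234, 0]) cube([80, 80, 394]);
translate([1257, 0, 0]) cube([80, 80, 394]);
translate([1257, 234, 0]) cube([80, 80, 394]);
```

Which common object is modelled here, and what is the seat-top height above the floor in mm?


A bench. The seat-top height is 425 mm.

A long slab on four corner posts — a bench. The slab sits at z = 394 with thickness 31, so the top is 394 + 31 = 425 mm.


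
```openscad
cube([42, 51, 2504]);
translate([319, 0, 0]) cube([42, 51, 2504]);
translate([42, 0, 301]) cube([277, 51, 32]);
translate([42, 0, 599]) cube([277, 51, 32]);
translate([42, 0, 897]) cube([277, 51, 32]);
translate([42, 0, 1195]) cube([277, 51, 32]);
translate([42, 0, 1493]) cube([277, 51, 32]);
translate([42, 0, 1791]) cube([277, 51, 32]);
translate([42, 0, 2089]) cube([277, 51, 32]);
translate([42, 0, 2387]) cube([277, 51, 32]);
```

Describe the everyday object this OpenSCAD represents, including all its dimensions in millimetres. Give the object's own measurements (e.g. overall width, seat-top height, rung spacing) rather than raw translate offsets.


A straight ladder. Two 42×51 mm vertical rails, 2504 mm tall, stand 361 mm apart (outside-to-outside) with their front faces coplanar on the −y side. 8 rungs, each 51 mm deep and 32 mm tall, span between the inner faces of the rails, front faces flush with the rails. The lowest rung's underside is at z = 301 mm and rungs are spaced 298 mm apart (underside to underside).


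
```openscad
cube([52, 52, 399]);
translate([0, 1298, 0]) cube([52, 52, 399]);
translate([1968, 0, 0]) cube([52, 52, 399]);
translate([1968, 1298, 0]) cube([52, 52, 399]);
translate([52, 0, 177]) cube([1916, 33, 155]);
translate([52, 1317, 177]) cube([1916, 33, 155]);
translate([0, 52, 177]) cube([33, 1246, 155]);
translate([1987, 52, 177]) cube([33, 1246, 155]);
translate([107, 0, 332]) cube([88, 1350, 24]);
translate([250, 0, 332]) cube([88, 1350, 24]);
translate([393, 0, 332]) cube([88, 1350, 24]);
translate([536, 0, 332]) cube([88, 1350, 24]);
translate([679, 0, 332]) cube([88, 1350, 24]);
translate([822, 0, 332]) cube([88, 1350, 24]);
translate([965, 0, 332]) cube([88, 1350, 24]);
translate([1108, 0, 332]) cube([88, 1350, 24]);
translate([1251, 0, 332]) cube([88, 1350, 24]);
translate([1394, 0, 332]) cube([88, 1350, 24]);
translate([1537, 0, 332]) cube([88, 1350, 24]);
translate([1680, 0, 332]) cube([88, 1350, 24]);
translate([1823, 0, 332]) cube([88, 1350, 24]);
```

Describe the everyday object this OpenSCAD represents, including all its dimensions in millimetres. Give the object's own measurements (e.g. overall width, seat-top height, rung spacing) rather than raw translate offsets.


A bed frame 2020 mm long (x) by 1350 mm wide (y). Four 52×52 mm corner posts, 399 mm tall, at the corners of the footprint. Four rails of 33 mm thickness and 155 mm height run between adjacent posts with their undersides at z = 177 mm, their outer faces flush with the outside of the frame (the two x-running rails run between the posts' inner faces; the two y-running rails run between the posts' inner faces). 13 slats, each 88 mm wide (x) and 24 mm thick, lie across the top of the two x-running rails, running the full 1350 mm width of the frame in y; along x they sit between the end posts with a 55 mm gap after the −x posts and between neighbouring slats, leaving 57 mm before the +x posts.


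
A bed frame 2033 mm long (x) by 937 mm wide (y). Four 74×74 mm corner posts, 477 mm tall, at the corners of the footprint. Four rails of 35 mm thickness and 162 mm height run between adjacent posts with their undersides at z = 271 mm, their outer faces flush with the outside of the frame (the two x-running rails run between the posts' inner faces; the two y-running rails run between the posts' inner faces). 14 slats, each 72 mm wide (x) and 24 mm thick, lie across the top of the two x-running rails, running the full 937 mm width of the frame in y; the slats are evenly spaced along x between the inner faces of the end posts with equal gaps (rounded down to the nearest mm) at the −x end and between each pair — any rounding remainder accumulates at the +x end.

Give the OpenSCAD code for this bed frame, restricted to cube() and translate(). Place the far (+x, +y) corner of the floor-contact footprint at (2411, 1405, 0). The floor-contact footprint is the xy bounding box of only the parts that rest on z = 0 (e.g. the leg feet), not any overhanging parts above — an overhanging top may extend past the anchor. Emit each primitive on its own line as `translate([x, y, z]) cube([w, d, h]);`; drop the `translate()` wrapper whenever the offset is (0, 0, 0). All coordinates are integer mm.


translate([378, 468, 0]) cube([74, 74, 477]);
translate([378, 1331, 0]) cube([74, 74, 477]);
translate([2337, 468, 0]) cube([74, 74, 477]);
translate([2337, 1331, 0]) cube([74, 74, 477]);
translate([452, 468, 271]) cube([1885, 35, 162]);
translate([452, 1370, 271]) cube([1885, 35, 162]);
translate([378, 542, 271]) cube([35, 789, 162]);
translate([2376, 542, 271]) cube([35, 789, 162]);
translate([510, 468, 433]) cube([72, 937, 24]);
translate([640, 468, 433]) cube([72, 937, 24]);
translate([770, 468, 433]) cube([72, 937, 24]);
translate([900, 468, 433]) cube([72, 937, 24]);
translate([1030, 468, 433]) cube([72, 937, 24]);
translate([1160, 468, 433]) cube([72, 937, 24]);
translate([1290, 468, 433]) cube([72, 937, 24]);
translate([1420, 468, 433]) cube([72, 937, 24]);
translate([1550, 468, 433]) cube([72, 937, 24]);
translate([1680, 468, 433]) cube([72, 937, 24]);
translate([1810, 468, 433]) cube([72, 937, 24]);
translate([1940, 468, 433]) cube([72, 937, 24]);
translate([2070, 468, 433]) cube([72, 937, 24]);
translate([2200, 468, 433]) cube([72, 937, 24]);


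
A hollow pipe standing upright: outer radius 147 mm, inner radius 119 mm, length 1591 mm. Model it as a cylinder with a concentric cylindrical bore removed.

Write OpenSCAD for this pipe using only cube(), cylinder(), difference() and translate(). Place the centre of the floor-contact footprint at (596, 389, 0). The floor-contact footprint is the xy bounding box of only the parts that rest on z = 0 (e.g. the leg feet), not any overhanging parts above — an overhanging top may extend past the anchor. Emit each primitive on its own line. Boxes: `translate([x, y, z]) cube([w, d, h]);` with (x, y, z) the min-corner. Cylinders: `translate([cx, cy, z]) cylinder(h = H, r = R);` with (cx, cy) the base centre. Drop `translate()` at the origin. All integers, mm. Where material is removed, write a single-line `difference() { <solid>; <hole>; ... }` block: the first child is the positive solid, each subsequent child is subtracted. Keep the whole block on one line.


difference() { translate([596, 389, 0]) cylinder(h = 1591, r = 147); translate([596, 389, 0]) cylinder(h = 1591, r = 119); }


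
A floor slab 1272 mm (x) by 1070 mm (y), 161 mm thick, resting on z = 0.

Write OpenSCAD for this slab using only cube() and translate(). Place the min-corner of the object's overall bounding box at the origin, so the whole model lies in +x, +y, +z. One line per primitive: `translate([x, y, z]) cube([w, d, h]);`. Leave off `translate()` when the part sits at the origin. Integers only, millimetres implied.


cube([1272, 1070, 161]);


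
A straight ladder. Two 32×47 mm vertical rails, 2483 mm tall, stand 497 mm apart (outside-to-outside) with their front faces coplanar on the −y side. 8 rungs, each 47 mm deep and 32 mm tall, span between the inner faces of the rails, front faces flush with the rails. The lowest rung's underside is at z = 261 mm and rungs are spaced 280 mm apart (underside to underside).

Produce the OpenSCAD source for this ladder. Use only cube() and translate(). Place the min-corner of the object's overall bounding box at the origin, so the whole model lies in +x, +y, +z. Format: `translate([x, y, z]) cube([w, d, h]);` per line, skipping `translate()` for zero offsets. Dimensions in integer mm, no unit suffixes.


cube([32, 47, 2483]);
translate([465, 0, 0]) cube([32, 47, 2483]);
translate([32, 0, 261]) cube([433, 47, 32]);
translate([32, 0, 541]) cube([433, 47, 32]);
translate([32, 0, 821]) cube([433, 47, 32]);
translate([32, 0, 1101]) cube([433, 47, 32]);
translate([32, 0, 1381]) cube([433, 47, 32]);
translate([32, 0, 1661]) cube([433, 47, 32]);
translate([32, 0, 1941]) cube([433, 47, 32]);
translate([32, 0, 2221]) cube([433, 47, 32]);


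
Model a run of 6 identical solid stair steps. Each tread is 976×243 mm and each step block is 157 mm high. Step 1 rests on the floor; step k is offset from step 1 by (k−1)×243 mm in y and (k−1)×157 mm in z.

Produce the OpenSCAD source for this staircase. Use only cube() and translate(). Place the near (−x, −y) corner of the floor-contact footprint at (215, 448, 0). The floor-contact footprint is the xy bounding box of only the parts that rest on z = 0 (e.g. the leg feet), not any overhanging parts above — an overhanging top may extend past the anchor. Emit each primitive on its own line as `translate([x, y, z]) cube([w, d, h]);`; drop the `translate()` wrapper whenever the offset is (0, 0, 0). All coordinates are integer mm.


translate([215, 448, 0]) cube([976, 243, 157]);
translate([215, 691, 157]) cube([976, 243, 157]);
translate([215, 934, 314]) cube([976, 243, 157]);
translate([215, 1177, 471]) cube([976, 243, 157]);
translate([215, 1420, 628]) cube([976, 243, 157]);
translate([215, 1663, 785]) cube([976, 243, 157]);


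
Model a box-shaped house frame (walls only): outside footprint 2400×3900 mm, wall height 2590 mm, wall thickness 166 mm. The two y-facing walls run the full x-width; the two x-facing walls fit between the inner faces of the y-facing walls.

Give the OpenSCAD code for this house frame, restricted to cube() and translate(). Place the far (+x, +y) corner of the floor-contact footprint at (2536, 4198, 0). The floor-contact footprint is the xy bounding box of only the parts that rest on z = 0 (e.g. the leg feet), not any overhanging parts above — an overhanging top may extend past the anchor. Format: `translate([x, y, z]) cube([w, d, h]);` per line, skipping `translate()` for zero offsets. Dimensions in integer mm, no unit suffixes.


translate([136, 298, 0]) cube([2400, 166, 2590]);
translate([136, 4032, 0]) cube([2400, 166, 2590]);
translate([136, 464, 0]) cube([166, 3568, 2590]);
translate([2370, 464, 0]) cube([166, 3568, 2590]);


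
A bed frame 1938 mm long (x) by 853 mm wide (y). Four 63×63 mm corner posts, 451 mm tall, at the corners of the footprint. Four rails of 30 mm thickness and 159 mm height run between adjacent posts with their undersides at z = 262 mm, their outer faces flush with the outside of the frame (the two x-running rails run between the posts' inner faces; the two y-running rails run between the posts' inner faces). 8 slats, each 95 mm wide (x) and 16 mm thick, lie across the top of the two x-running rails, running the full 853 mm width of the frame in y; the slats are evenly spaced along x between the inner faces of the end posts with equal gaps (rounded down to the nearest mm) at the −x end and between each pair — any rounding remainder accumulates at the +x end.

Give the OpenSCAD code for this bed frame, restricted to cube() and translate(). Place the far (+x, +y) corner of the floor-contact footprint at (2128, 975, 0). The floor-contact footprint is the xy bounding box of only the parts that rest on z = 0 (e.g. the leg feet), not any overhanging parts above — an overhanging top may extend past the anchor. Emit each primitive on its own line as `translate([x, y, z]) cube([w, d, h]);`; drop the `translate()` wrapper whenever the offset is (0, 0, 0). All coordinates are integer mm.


translate([190, 122, 0]) cube([63, 63, 451]);
translate([190, 912, 0]) cube([63, 63, 451]);
translate([2065, 122, 0]) cube([63, 63, 451]);
translate([2065, 912, 0]) cube([63, 63, 451]);
translate([253, 122, 262]) cube([1812, 30, 159]);
translate([253, 945, 262]) cube([1812, 30, 159]);
translate([190, 185, 262]) cube([30, 727, 159]);
translate([2098, 185, 262]) cube([30, 727, 159]);
translate([369, 122, 421]) cube([95, 853, 16]);
translate([580, 122, 421]) cube([95, 853, 16]);
translate([791, 122, 421]) cube([95, 853, 16]);
translate([1002, 122, 421]) cube([95, 853, 16]);
translate([1213, 122, 421]) cube([95, 853, 16]);
translate([1424, 122, 421]) cube([95, 853, 16]);
translate([1635, 122, 421]) cube([95, 853, 16]);
translate([1846, 122, 421]) cube([95, 853, 16]);


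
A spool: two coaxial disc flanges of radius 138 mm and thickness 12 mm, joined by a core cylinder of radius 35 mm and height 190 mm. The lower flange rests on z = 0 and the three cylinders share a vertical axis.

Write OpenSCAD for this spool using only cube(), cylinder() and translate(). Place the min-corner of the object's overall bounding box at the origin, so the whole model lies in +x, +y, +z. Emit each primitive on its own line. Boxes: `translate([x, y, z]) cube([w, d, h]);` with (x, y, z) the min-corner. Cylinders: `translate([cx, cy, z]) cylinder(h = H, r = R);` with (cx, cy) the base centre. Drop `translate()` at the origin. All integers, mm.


translate([138, 138, 0]) cylinder(h = 12, r = 138);
translate([138, 138, 12]) cylinder(h = 190, r = 35);
translate([138, 138, 202]) cylinder(h = 12, r = 138);


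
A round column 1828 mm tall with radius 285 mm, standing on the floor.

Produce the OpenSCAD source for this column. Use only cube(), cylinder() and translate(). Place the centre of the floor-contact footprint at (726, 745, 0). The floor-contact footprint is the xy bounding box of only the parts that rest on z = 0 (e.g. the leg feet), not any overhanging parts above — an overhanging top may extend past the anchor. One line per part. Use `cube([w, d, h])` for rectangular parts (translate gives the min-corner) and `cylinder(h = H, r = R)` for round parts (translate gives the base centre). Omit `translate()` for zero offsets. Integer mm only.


translate([726, 745, 0]) cylinder(h = 1828, r = 285);


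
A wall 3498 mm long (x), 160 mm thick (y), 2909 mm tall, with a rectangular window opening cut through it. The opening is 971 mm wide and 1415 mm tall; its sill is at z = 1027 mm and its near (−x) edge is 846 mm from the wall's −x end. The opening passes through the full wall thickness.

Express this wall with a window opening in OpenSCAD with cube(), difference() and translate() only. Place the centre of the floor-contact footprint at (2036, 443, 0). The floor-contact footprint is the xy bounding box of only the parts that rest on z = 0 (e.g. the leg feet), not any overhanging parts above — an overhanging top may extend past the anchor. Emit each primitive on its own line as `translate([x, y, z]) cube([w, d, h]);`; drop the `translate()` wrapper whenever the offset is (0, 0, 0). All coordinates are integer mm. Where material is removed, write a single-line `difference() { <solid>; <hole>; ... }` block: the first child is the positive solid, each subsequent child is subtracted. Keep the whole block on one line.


difference() { translate([287, 363, 0]) cube([3498, 160, 2909]); translate([1133, 363, 1027]) cube([971, 160, 1415]); }


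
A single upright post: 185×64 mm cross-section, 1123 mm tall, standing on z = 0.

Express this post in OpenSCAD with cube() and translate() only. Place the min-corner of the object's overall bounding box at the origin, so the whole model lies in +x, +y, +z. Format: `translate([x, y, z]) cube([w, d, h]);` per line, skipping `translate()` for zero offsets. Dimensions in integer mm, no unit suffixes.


cube([185, 64, 1123]);


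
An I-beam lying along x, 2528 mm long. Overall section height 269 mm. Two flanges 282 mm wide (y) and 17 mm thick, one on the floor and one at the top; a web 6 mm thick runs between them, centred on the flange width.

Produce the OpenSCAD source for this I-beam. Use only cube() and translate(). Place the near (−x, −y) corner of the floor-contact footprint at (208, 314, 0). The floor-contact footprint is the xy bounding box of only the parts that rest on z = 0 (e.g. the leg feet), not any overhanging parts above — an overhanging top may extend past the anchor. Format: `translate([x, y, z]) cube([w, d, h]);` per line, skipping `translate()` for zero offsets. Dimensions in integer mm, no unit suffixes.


translate([208, 314, 0]) cube([2528, 282, 17]);
translate([208, 452, 17]) cube([2528, 6, 235]);
translate([208, 314, 252]) cube([2528, 282, 17]);


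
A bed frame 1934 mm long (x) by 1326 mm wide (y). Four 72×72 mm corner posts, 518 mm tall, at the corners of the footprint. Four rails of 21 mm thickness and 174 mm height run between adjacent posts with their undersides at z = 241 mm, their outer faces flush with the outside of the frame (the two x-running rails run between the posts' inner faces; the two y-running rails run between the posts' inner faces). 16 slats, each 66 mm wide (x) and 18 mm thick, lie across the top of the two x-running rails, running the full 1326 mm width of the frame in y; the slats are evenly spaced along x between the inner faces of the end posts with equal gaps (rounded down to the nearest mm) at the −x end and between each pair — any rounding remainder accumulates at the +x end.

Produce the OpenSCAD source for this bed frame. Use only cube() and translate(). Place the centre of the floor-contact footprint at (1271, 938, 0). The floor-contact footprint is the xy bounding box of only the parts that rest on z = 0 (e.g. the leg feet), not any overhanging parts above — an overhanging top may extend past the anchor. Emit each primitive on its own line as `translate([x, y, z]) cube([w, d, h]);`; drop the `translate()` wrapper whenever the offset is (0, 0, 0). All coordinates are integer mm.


// slat z = rail_z + rail_h = 241 + 174 = 415
// slat gap = ⌊(1790 − 16·66) / 17⌋ = 43
translate([304, 275, 0]) cube([72, 72, 518]);
translate([304, 1529, 0]) cube([72, 72, 518]);
translate([2166, 275, 0]) cube([72, 72, 518]);
translate([2166, 1529, 0]) cube([72, 72, 518]);
translate([376, 275, 241]) cube([1790, 21, 174]);
translate([376, 1580, 241]) cube([1790, 21, 174]);
translate([304, 347, 241]) cube([21, 1182, 174]);
translate([2217, 347, 241]) cube([21, 1182, 174]);
translate([419, 275, 415]) cube([66, 1326, 18]);
translate([528, 275, 415]) cube([66, 1326, 18]);
translate([637, 275, 415]) cube([66, 1326, 18]);
translate([746, 275, 415]) cube([66, 1326, 18]);
translate([855, 275, 415]) cube([66, 1326, 18]);
translate([964, 275, 415]) cube([66, 1326, 18]);
translate([1073, 275, 415]) cube([66, 1326, 18]);
translate([1182, 275, 415]) cube([66, 1326, 18]);
translate([1291, 275, 415]) cube([66, 1326, 18]);
translate([1400, 275, 415]) cube([66, 1326, 18]);
translate([1509, 275, 415]) cube([66, 1326, 18]);
translate([1618, 275, 415]) cube([66, 1326, 18]);
translate([1727, 275, 415]) cube([66, 1326, 18]);
translate([1836, 275, 415]) cube([66, 1326, 18]);
translate([1945, 275, 415]) cube([66, 1326, 18]);
translate([2054, 275, 415]) cube([66, 1326, 18]);


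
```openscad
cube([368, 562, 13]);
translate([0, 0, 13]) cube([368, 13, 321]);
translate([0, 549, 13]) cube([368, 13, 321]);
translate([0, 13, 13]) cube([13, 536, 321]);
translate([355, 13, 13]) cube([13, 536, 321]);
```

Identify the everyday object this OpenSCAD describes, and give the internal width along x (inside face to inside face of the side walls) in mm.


An open box. The internal width is 342 mm.

A 368×562 base slab with four walls standing on it — an open box. The base is 368 mm wide and the walls are 13 mm thick, so the internal width is 368 − 2 × 13 = 342 mm.


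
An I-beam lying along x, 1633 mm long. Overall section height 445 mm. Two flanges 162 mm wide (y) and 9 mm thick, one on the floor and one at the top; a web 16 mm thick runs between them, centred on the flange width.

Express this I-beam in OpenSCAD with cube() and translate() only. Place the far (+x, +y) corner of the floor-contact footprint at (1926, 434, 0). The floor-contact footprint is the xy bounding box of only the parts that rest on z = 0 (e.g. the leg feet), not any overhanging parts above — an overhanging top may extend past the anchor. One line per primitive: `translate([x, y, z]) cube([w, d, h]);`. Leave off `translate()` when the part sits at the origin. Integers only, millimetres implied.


translate([293, 272, 0]) cube([1633, 162, 9]);
translate([293, 345, 9]) cube([1633, 16, 427]);
translate([293, 272, 436]) cube([1633, 162, 9]);


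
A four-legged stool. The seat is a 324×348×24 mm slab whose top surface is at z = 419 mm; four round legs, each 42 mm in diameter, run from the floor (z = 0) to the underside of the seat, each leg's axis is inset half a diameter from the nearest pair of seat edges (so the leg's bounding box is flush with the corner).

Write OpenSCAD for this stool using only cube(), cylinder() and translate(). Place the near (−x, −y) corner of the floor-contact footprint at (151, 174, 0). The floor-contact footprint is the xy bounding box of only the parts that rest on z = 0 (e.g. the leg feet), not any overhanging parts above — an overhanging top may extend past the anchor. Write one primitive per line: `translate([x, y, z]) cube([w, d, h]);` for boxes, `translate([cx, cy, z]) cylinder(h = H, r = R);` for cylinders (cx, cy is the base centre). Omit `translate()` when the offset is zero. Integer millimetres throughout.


translate([151, 174, 395]) cube([324, 348, 24]);
translate([172, 195, 0]) cylinder(h = 395, r = 21);
translate([454, 195, 0]) cylinder(h = 395, r = 21);
translate([172, 501, 0]) cylinder(h = 395, r = 21);
translate([454, 501, 0]) cylinder(h = 395, r = 21);


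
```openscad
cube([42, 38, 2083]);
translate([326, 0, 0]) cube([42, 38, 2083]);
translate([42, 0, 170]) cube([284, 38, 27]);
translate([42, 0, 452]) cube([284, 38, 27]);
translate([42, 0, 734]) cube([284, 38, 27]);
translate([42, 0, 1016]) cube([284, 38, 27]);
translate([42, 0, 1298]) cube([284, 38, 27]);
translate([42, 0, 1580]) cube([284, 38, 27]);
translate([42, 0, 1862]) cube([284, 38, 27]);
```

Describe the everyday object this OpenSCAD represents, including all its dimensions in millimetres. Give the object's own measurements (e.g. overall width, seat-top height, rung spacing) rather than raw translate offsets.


A straight ladder. Two 42×38 mm vertical rails, 2083 mm tall, stand 368 mm apart (outside-to-outside) with their front faces coplanar on the −y side. 7 rungs, each 38 mm deep and 27 mm tall, span between the inner faces of the rails, front faces flush with the rails. The lowest rung's underside is at z = 170 mm and rungs are spaced 282 mm apart (underside to underside).


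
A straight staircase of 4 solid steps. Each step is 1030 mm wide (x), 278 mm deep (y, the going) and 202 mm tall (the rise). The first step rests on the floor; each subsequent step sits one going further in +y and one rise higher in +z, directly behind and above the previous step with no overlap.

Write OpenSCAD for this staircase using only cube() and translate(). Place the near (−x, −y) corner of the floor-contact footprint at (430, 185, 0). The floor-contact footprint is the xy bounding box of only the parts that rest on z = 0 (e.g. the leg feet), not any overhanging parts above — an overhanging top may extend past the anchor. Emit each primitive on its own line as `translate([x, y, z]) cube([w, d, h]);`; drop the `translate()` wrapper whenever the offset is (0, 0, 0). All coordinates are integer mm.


translate([430, 185, 0]) cube([1030, 278, 202]);
translate([430, 463, 202]) cube([1030, 278, 202]);
translate([430, 741, 404]) cube([1030, 278, 202]);
translate([430, 1019, 606]) cube([1030, 278, 202]);
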